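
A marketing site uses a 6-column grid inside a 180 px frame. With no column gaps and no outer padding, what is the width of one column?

180 / 6 = 30 px per column.

30 px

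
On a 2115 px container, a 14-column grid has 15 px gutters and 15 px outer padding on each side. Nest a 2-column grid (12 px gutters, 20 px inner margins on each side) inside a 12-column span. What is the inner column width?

866.5 px

Take off 30 px of margins, leaving 2085 px.
2085 − 13·15 = 1890; ÷14 gives c = 135 px.
12 columns plus 11 gutters: 1620 + 165 = 1785 px.
Inner content = 1785 − 2·20 = 1745 px.
Subtracting 1 gutter of 12 leaves 1733 for 2 columns, so d = 866.5 px.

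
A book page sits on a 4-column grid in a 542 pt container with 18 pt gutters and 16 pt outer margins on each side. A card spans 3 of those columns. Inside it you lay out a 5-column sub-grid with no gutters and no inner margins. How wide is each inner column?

Outer content = 542 − 2·16 = 510 pt.
Subtracting 3 gutters of 18 leaves 456 for 4 columns, so c = 114 pt.
Span of 3: 3·114 + 2·18 = 342 + 36 = 378 pt.
378 / 5 = 75.6 pt per column.

75.6 pt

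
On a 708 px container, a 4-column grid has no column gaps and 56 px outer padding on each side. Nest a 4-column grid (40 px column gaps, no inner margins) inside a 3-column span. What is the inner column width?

Subtract both margins: 708 − 2·56 = 596 px.
596 / 4 = 149 px per column.
With no column gaps, 3 columns span 3·149 = 447 px.
447 − 3·40 = 327; ÷4 gives d = 81.75 px.

81.75 px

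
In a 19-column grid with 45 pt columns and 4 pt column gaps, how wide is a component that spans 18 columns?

878 pt

Span of 18: 18·45 + 17·4 = 810 + 68 = 878 pt.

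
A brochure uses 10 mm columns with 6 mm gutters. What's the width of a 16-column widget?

250 mm

Span of 16: 16·10 + 15·6 = 160 + 90 = 250 mm.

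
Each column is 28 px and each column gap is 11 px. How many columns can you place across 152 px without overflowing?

Each extra column adds 28 + 11 = 39 px.
(152 + 11) / 39 = 4.18, so 4 columns fit.

4 columns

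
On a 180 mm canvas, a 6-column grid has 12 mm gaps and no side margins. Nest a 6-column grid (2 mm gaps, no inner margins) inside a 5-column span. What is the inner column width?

23 mm

180 − 5·12 = 120; ÷6 gives c = 20 mm.
5 columns plus 4 gaps: 100 + 48 = 148 mm.
148 − 5·2 = 138; ÷6 gives d = 23 mm.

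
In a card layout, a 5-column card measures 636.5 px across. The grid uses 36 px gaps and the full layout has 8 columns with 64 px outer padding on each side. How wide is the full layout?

Subtracting 4 gaps of 36 leaves 492.5 for 5 columns, so c = 98.5 px.
Total width: 2·64 + 8·98.5 + 7·36 = 1168 px.

1168 px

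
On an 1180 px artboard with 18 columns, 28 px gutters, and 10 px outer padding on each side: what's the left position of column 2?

76 px

Inside the margins: 1180 − 20 = 1160 px.
18 columns + 17 gutters: 18c + 17·28 = 1160.
18c = 1160 − 476 = 684, so c = 38 px.
Each column+gutter stride is 66 px; 1 of them past the 10 px margin is 10 + 66 = 76 px.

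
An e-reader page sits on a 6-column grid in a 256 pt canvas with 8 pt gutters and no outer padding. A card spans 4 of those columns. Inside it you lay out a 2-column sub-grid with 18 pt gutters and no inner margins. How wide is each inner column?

75 pt

256 − 5·8 = 216; ÷6 gives c = 36 pt.
Span of 4: 4·36 + 3·8 = 144 + 24 = 168 pt.
168 − 1·18 = 150; ÷2 gives d = 75 pt.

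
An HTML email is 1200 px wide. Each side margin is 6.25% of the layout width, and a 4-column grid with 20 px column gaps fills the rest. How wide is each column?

247.5 px

Margins: 6.25% × 1200 = 75 px each, so content = 1200 − 150 = 1050 px.
Subtracting 3 column gaps of 20 leaves 990 for 4 columns, so c = 247.5 px.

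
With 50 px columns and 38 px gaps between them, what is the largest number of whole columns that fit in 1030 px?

12 columns

k columns need k·50 + (k−1)·38 = k·88 − 38.
k·88 − 38 ≤ 1030 → k ≤ 1068 / 88 ≈ 12.14, so k = 12.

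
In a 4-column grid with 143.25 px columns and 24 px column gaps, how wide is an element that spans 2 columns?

310.5 px

2 columns plus 1 column gap: 286.5 + 24 = 310.5 px.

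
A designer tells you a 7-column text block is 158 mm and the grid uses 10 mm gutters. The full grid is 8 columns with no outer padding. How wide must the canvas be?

7 columns + 6 gutters: 7c + 6·10 = 158.
7c = 158 − 60 = 98, so c = 14 mm.
Total width: 8·14 + 7·10 = 182 mm.

182 mm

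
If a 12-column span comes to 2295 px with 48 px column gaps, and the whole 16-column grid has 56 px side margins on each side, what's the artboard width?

3188 px

12 columns + 11 column gaps: 12c + 11·48 = 2295.
12c = 2295 − 528 = 1767, so c = 147.25 px.
Adding margins, columns and gutters: 112 + 2356 + 720 = 3188 px.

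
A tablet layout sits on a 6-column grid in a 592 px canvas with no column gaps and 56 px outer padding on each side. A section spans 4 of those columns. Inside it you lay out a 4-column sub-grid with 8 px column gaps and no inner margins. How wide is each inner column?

Inside the margins: 592 − 112 = 480 px.
With no column gaps, each column is 480/6 = 80 px.
With no column gaps, 4 columns span 4·80 = 320 px.
Subtracting 3 column gaps of 8 leaves 296 for 4 columns, so d = 74 px.

74 px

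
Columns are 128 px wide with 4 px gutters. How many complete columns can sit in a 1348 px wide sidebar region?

10 columns

10 columns: 10·128 + 9·4 = 1316 px ≤ 1348.
11 columns: 1448 px > 1348. So 10.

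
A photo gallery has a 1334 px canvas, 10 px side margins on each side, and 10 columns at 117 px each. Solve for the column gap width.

16 px

Inside the margins: 1334 − 20 = 1314 px.
Columns use 1170 px, leaving 144 px across 9 column gaps = 16 px each.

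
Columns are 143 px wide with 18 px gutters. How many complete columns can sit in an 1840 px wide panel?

k columns need k·143 + (k−1)·18 = k·161 − 18.
k·161 − 18 ≤ 1840 → k ≤ 1858 / 161 ≈ 11.54, so k = 11.

11 columns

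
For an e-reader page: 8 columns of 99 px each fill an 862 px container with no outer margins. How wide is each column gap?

8·99 + 7g = 862 → 7g = 70 → g = 10 px.

10 px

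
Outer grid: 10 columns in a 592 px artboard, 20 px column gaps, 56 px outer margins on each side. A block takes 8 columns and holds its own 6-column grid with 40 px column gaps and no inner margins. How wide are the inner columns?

30 px

Take off 112 px of margins, leaving 480 px.
Subtracting 9 column gaps of 20 leaves 300 for 10 columns, so c = 30 px.
8 columns plus 7 column gaps: 240 + 140 = 380 px.
380 − 5·40 = 180; ÷6 gives d = 30 px.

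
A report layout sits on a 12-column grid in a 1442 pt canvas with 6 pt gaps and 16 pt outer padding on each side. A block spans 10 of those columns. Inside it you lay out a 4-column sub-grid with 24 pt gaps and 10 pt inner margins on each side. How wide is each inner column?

270.5 pt

Subtract both margins: 1442 − 2·16 = 1410 pt.
1410 − 11·6 = 1344; ÷12 gives c = 112 pt.
10-column span = 10·112 + 9·6 = 1174 pt.
Inner content = 1174 − 2·10 = 1154 pt.
4 columns + 3 gaps: 4d + 3·24 = 1154.
4d = 1154 − 72 = 1082, so d = 270.5 pt.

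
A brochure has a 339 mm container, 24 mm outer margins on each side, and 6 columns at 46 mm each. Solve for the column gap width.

3 mm

Inside the margins: 339 − 48 = 291 mm.
6 columns take 6·46 = 276 mm; remaining 15 splits into 5 column gaps.
g = 15 / 5 = 3 mm.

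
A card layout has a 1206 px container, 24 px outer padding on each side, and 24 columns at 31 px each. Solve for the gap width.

18 px

Subtract both margins: 1206 − 2·24 = 1158 px.
24 columns take 24·31 = 744 px; remaining 414 splits into 23 gaps.
g = 414 / 23 = 18 px.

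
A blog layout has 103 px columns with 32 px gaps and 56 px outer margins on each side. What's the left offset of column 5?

Column 5 starts at margin + 4·(column + gutter) = 56 + 4·135 = 596 px.

596 px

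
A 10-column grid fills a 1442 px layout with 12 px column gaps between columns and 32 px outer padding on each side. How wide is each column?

Inside the margins: 1442 − 64 = 1378 px.
1378 − 9·12 = 1270; ÷10 gives c = 127 px.

127 px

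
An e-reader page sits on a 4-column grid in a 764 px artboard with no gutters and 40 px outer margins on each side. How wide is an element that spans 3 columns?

513 px

Inside the margins: 764 − 80 = 684 px.
4c = 684 → c = 171 px.
With no gutters, 3 columns span 3·171 = 513 px.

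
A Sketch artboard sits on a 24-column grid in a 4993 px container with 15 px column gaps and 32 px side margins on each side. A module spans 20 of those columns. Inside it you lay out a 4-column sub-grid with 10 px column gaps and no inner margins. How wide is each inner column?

Take off 64 px of margins, leaving 4929 px.
24c + 23·15 = 4929 → 24c = 4584 → c = 191 px.
20 columns plus 19 column gaps: 3820 + 285 = 4105 px.
4105 − 3·10 = 4075; ÷4 gives d = 1018.75 px.

1018.75 px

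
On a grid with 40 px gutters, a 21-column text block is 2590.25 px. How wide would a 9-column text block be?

21 columns + 20 gutters: 21c + 20·40 = 2590.25.
21c = 2590.25 − 800 = 1790.25, so c = 85.25 px.
9 columns plus 8 gutters: 767.25 + 320 = 1087.25 px.

1087.25 px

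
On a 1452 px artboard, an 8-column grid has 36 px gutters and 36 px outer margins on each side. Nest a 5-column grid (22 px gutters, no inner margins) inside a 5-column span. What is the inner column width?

Subtract both margins: 1452 − 2·36 = 1380 px.
Subtracting 7 gutters of 36 leaves 1128 for 8 columns, so c = 141 px.
Span of 5: 5·141 + 4·36 = 705 + 144 = 849 px.
5 columns + 4 gutters: 5d + 4·22 = 849.
5d = 849 − 88 = 761, so d = 152.2 px.

152.2 px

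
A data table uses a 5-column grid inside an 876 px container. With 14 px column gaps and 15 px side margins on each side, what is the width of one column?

158 px

Take off 30 px of margins, leaving 846 px.
5 columns + 4 column gaps: 5c + 4·14 = 846.
5c = 846 − 56 = 790, so c = 158 px.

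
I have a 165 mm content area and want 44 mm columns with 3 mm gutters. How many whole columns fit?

3 columns: 3·44 + 2·3 = 138 mm ≤ 165.
4 columns: 185 mm > 165. So 3.

3 columns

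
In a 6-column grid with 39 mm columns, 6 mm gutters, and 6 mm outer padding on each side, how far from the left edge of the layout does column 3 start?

96 mm

Before column 3: the margin + 2 columns + 2 gutters.
Offset = 6 + 2·(39 + 6) = 6 + 90 = 96 mm.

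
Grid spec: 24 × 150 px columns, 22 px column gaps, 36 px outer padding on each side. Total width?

Total width: 2·36 + 24·150 + 23·22 = 4178 px.

4178 px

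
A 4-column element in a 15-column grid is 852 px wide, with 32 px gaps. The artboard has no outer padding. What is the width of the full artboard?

3283 px

4 columns + 3 gaps: 4c + 3·32 = 852.
4c = 852 − 96 = 756, so c = 189 px.
Summing: 2835 + 448 = 3283 px.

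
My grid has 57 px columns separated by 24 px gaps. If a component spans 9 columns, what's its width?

Span of 9: 9·57 + 8·24 = 513 + 192 = 705 px.

705 px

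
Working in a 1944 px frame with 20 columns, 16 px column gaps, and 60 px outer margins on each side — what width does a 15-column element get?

Subtract both margins: 1944 − 2·60 = 1824 px.
20 columns + 19 column gaps: 20c + 19·16 = 1824.
20c = 1824 − 304 = 1520, so c = 76 px.
Span of 15: 15·76 + 14·16 = 1140 + 224 = 1364 px.

1364 px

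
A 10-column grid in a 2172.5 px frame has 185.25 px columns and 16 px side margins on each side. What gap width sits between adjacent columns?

Inside the margins: 2172.5 − 32 = 2140.5 px.
Columns use 1852.5 px, leaving 288 px across 9 gaps = 32 px each.

32 px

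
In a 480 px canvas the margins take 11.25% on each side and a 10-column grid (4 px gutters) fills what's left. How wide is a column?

33.6 px

Each margin = 11.25% of 480 = 54 px; content = 480 − 2·54 = 372 px.
10c + 9·4 = 372 → 10c = 336 → c = 33.6 px.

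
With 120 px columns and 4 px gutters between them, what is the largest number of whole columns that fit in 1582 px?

12 columns

Each extra column adds 120 + 4 = 124 px.
(1582 + 4) / 124 = 12.79, so 12 columns fit.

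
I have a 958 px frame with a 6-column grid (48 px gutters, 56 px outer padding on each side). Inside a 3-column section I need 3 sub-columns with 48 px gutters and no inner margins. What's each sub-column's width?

Outer content = 958 − 2·56 = 846 px.
6c + 5·48 = 846 → 6c = 606 → c = 101 px.
3-column span = 3·101 + 2·48 = 399 px.
3 columns + 2 gutters: 3d + 2·48 = 399.
3d = 399 − 96 = 303, so d = 101 px.

101 px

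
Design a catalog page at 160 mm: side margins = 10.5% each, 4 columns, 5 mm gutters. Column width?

27.85 mm

160 × (1 − 2·10.5%) = 160 × 79% = 126.4 mm for the columns.
4c + 3·5 = 126.4 → 4c = 111.4 → c = 27.85 mm.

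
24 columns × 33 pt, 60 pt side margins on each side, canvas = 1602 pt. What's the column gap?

30 pt

Take off 120 pt of margins, leaving 1482 pt.
Columns use 792 pt, leaving 690 pt across 23 column gaps = 30 pt each.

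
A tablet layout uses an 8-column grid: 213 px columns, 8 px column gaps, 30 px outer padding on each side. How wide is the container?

1820 px

Total width: 2·30 + 8·213 + 7·8 = 1820 px.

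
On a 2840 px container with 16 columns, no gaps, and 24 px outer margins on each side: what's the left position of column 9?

Content = 2840 − 2·24 = 2792 px.
16c = 2792 → c = 174.5 px.
Before column 9: the margin + 8 columns + 8 gaps.
Offset = 24 + 8·(174.5 + 0) = 24 + 1396 = 1420 px.

1420 px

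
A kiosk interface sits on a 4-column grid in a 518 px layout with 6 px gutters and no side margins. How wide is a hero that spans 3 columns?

4c + 3·6 = 518 → 4c = 500 → c = 125 px.
Span of 3: 3·125 + 2·6 = 375 + 12 = 387 px.

387 px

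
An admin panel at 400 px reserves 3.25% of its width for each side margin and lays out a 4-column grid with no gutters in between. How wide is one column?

93.5 px

Each margin = 3.25% of 400 = 13 px; content = 400 − 2·13 = 374 px.
374 / 4 = 93.5 px per column.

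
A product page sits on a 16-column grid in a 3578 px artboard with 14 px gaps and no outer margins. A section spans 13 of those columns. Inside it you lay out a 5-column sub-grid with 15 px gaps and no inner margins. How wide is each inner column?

568.9 px

16 columns + 15 gaps: 16c + 15·14 = 3578.
16c = 3578 − 210 = 3368, so c = 210.5 px.
13 columns plus 12 gaps: 2736.5 + 168 = 2904.5 px.
Subtracting 4 gaps of 15 leaves 2844.5 for 5 columns, so d = 568.9 px.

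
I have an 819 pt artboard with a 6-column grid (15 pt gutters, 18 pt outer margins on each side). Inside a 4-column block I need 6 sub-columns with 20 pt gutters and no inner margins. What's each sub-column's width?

Inside the margins: 819 − 36 = 783 pt.
Subtracting 5 gutters of 15 leaves 708 for 6 columns, so c = 118 pt.
4-column span = 4·118 + 3·15 = 517 pt.
Subtracting 5 gutters of 20 leaves 417 for 6 columns, so d = 69.5 pt.

69.5 pt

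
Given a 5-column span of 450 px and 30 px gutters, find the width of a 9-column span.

450 − 4·30 = 330; ÷5 gives c = 66 px.
9 columns plus 8 gutters: 594 + 240 = 834 px.

834 px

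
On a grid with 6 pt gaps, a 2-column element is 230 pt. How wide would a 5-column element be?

2c + 1·6 = 230 → 2c = 224 → c = 112 pt.
5 columns plus 4 gaps: 560 + 24 = 584 pt.

584 pt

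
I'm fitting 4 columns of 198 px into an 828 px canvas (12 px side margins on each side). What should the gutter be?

Content width = 828 − 2·12 = 804 px.
4 columns take 4·198 = 792 px; remaining 12 splits into 3 gutters.
g = 12 / 3 = 4 px.

4 px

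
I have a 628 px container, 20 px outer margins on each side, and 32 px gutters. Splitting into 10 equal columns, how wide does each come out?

30 px

Subtract both margins: 628 − 2·20 = 588 px.
10c + 9·32 = 588 → 10c = 300 → c = 30 px.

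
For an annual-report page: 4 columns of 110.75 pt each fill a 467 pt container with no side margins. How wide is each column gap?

8 pt

Columns use 443 pt, leaving 24 pt across 3 column gaps = 8 pt each.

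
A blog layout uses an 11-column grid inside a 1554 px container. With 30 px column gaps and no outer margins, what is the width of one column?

11 columns + 10 column gaps: 11c + 10·30 = 1554.
11c = 1554 − 300 = 1254, so c = 114 px.

114 px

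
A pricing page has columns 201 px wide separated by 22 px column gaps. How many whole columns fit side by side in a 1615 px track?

7 columns: 7·201 + 6·22 = 1539 px ≤ 1615.
8 columns: 1762 px > 1615. So 7.

7 columns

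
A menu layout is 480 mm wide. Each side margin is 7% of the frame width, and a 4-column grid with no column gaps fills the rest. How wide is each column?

Each margin = 7% of 480 = 33.6 mm; content = 480 − 2·33.6 = 412.8 mm.
412.8 / 4 = 103.2 mm per column.

103.2 mm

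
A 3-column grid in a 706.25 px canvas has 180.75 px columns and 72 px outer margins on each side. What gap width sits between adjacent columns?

10 px

Inside the margins: 706.25 − 144 = 562.25 px.
3 columns take 3·180.75 = 542.25 px; remaining 20 splits into 2 gaps.
g = 20 / 2 = 10 px.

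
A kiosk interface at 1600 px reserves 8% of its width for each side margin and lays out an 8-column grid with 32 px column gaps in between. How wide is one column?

140 px

Margins: 8% × 1600 = 128 px each, so content = 1600 − 256 = 1344 px.
Subtracting 7 column gaps of 32 leaves 1120 for 8 columns, so c = 140 px.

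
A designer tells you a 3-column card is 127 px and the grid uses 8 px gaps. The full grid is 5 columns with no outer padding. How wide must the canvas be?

3 columns + 2 gaps: 3c + 2·8 = 127.
3c = 127 − 16 = 111, so c = 37 px.
Total width: 5·37 + 4·8 = 217 px.

217 px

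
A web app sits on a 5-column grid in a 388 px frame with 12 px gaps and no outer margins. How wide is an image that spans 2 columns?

148 px

5 columns + 4 gaps: 5c + 4·12 = 388.
5c = 388 − 48 = 340, so c = 68 px.
Span of 2: 2·68 + 1·12 = 136 + 12 = 148 px.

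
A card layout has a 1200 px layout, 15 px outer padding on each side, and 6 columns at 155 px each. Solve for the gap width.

Inside the margins: 1200 − 30 = 1170 px.
6·155 + 5g = 1170 → 5g = 240 → g = 48 px.

48 px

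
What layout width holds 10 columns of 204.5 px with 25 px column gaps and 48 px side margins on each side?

Layout = 2·48 + 10·204.5 + 9·25 = 96 + 2045 + 225 = 2366 px.

2366 px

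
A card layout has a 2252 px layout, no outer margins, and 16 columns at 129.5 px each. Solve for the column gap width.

12 px

16·129.5 + 15g = 2252 → 15g = 180 → g = 12 px.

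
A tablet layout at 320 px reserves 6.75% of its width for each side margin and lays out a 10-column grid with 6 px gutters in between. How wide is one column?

22.28 px

320 × (1 − 2·6.75%) = 320 × 86.5% = 276.8 px for the columns.
10c + 9·6 = 276.8 → 10c = 222.8 → c = 22.28 px.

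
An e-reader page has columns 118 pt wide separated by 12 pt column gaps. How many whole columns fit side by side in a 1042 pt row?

8 columns

8 columns: 8·118 + 7·12 = 1028 pt ≤ 1042.
9 columns: 1158 pt > 1042. So 8.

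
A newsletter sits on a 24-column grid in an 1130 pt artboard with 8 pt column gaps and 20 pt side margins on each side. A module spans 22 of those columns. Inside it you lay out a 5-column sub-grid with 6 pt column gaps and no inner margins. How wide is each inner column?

Subtract both margins: 1130 − 2·20 = 1090 pt.
24 columns + 23 column gaps: 24c + 23·8 = 1090.
24c = 1090 − 184 = 906, so c = 37.75 pt.
22 columns plus 21 column gaps: 830.5 + 168 = 998.5 pt.
5d + 4·6 = 998.5 → 5d = 974.5 → d = 194.9 pt.

194.9 pt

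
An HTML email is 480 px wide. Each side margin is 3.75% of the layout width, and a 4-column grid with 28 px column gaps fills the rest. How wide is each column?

90 px

480 × (1 − 2·3.75%) = 480 × 92.5% = 444 px for the columns.
4 columns + 3 column gaps: 4c + 3·28 = 444.
4c = 444 − 84 = 360, so c = 90 px.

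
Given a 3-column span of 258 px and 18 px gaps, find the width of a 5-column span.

442 px

Subtracting 2 gaps of 18 leaves 222 for 3 columns, so c = 74 px.
Span of 5: 5·74 + 4·18 = 370 + 72 = 442 px.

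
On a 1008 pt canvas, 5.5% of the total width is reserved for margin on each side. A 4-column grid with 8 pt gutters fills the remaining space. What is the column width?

218.28 pt

Each margin = 5.5% of 1008 = 55.44 pt; content = 1008 − 2·55.44 = 897.12 pt.
4 columns + 3 gutters: 4c + 3·8 = 897.12.
4c = 897.12 − 24 = 873.12, so c = 218.28 pt.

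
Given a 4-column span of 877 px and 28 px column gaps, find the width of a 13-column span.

2913.25 px

877 − 3·28 = 793; ÷4 gives c = 198.25 px.
13 columns plus 12 column gaps: 2577.25 + 336 = 2913.25 px.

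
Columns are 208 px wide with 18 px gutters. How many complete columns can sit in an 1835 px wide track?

Each extra column adds 208 + 18 = 226 px.
(1835 + 18) / 226 = 8.20, so 8 columns fit.

8 columns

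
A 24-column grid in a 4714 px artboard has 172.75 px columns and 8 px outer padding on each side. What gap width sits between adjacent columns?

24 px

Take off 16 px of margins, leaving 4698 px.
Columns use 4146 px, leaving 552 px across 23 gaps = 24 px each.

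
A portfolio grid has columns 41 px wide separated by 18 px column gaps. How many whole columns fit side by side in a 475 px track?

k columns need k·41 + (k−1)·18 = k·59 − 18.
k·59 − 18 ≤ 475 → k ≤ 493 / 59 ≈ 8.36, so k = 8.

8 columns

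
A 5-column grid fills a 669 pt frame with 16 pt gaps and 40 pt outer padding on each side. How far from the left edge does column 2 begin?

Take off 80 pt of margins, leaving 589 pt.
5c + 4·16 = 589 → 5c = 525 → c = 105 pt.
Each column+gutter stride is 121 pt; 1 of them past the 40 pt margin is 40 + 121 = 161 pt.

161 pt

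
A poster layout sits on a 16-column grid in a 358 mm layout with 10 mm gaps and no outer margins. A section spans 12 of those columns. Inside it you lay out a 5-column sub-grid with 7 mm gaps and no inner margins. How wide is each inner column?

16c + 15·10 = 358 → 16c = 208 → c = 13 mm.
12 columns plus 11 gaps: 156 + 110 = 266 mm.
266 − 4·7 = 238; ÷5 gives d = 47.6 mm.

47.6 mm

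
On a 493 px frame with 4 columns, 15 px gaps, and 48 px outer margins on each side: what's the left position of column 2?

Take off 96 px of margins, leaving 397 px.
4c + 3·15 = 397 → 4c = 352 → c = 88 px.
Each column+gutter stride is 103 px; 1 of them past the 48 px margin is 48 + 103 = 151 px.

151 px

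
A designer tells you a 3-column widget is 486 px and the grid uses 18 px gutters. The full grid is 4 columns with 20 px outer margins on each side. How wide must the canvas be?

Subtracting 2 gutters of 18 leaves 450 for 3 columns, so c = 150 px.
Total width: 2·20 + 4·150 + 3·18 = 694 px.

694 px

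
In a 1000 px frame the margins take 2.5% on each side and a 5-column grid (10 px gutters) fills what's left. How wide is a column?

Each margin = 2.5% of 1000 = 25 px; content = 1000 − 2·25 = 950 px.
5c + 4·10 = 950 → 5c = 910 → c = 182 px.

182 px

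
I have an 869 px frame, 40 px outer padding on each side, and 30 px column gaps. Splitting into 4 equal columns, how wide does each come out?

Subtract both margins: 869 − 2·40 = 789 px.
Subtracting 3 column gaps of 30 leaves 699 for 4 columns, so c = 174.75 px.

174.75 px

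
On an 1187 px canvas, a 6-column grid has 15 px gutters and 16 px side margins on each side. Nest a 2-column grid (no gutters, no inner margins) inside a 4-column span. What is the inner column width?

Subtract both margins: 1187 − 2·16 = 1155 px.
Subtracting 5 gutters of 15 leaves 1080 for 6 columns, so c = 180 px.
4 columns plus 3 gutters: 720 + 45 = 765 px.
2d = 765 → d = 382.5 px.

382.5 px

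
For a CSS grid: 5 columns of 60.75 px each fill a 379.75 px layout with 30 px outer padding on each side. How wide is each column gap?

4 px

Content width = 379.75 − 2·30 = 319.75 px.
5 columns take 5·60.75 = 303.75 px; remaining 16 splits into 4 column gaps.
g = 16 / 4 = 4 px.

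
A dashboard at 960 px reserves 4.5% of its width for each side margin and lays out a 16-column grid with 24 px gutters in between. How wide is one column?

32.1 px

960 × (1 − 2·4.5%) = 960 × 91% = 873.6 px for the columns.
16 columns + 15 gutters: 16c + 15·24 = 873.6.
16c = 873.6 − 360 = 513.6, so c = 32.1 px.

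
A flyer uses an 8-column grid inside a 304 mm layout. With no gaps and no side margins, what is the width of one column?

8c = 304 → c = 38 mm.

38 mm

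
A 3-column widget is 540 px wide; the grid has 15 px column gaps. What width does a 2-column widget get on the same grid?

355 px

Subtracting 2 column gaps of 15 leaves 510 for 3 columns, so c = 170 px.
2 columns plus 1 column gap: 340 + 15 = 355 px.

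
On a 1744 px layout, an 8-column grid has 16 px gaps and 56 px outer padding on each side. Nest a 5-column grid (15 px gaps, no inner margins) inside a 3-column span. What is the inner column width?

108.4 px

Take off 112 px of margins, leaving 1632 px.
1632 − 7·16 = 1520; ÷8 gives c = 190 px.
3 columns plus 2 gaps: 570 + 32 = 602 px.
5d + 4·15 = 602 → 5d = 542 → d = 108.4 px.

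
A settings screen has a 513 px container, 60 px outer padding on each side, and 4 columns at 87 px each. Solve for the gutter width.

15 px

Inside the margins: 513 − 120 = 393 px.
4·87 + 3g = 393 → 3g = 45 → g = 15 px.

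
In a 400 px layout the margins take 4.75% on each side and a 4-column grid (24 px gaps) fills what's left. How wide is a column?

72.5 px

Each margin = 4.75% of 400 = 19 px; content = 400 − 2·19 = 362 px.
4c + 3·24 = 362 → 4c = 290 → c = 72.5 px.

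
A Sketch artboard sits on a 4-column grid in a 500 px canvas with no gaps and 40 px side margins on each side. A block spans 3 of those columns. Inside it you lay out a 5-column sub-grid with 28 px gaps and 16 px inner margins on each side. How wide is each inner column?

34.2 px

Outer content = 500 − 2·40 = 420 px.
With no gaps, each column is 420/4 = 105 px.
3-column span = 3·105 = 315 px.
Inner content = 315 − 2·16 = 283 px.
283 − 4·28 = 171; ÷5 gives d = 34.2 px.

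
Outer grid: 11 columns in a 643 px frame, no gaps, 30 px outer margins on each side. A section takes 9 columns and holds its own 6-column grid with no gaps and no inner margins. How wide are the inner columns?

Take off 60 px of margins, leaving 583 px.
11c = 583 → c = 53 px.
9-column span = 9·53 = 477 px.
477 / 6 = 79.5 px per column.

79.5 px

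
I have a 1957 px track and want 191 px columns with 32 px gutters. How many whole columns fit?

8 columns

k columns need k·191 + (k−1)·32 = k·223 − 32.
k·223 − 32 ≤ 1957 → k ≤ 1989 / 223 ≈ 8.92, so k = 8.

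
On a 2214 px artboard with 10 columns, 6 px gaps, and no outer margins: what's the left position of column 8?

Subtracting 9 gaps of 6 leaves 2160 for 10 columns, so c = 216 px.
Before column 8: 7 columns + 7 gaps.
Offset = 7·(216 + 6) = 7·222 = 1554 px.

1554 px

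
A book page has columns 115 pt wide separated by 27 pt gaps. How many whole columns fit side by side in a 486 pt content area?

Each extra column adds 115 + 27 = 142 pt.
(486 + 27) / 142 = 3.61, so 3 columns fit.

3 columns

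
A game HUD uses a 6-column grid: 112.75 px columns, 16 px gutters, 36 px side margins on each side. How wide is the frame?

Total width: 2·36 + 6·112.75 + 5·16 = 828.5 px.

828.5 px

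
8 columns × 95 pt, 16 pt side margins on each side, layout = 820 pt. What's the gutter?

4 pt

Content width = 820 − 2·16 = 788 pt.
8·95 + 7g = 788 → 7g = 28 → g = 4 pt.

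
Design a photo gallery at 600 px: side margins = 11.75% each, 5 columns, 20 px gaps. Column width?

600 × (1 − 2·11.75%) = 600 × 76.5% = 459 px for the columns.
5 columns + 4 gaps: 5c + 4·20 = 459.
5c = 459 − 80 = 379, so c = 75.8 px.

75.8 px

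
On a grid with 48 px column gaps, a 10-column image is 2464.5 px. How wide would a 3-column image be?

2464.5 − 9·48 = 2032.5; ÷10 gives c = 203.25 px.
Span of 3: 3·203.25 + 2·48 = 609.75 + 96 = 705.75 px.

705.75 px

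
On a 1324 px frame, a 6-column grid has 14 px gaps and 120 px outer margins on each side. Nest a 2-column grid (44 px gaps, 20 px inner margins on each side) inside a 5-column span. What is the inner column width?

Subtract both margins: 1324 − 2·120 = 1084 px.
1084 − 5·14 = 1014; ÷6 gives c = 169 px.
5 columns plus 4 gaps: 845 + 56 = 901 px.
Inner content = 901 − 2·20 = 861 px.
2d + 1·44 = 861 → 2d = 817 → d = 408.5 px.

408.5 px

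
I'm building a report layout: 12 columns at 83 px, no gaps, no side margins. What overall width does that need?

Total width: 12·83 = 996 px.

996 px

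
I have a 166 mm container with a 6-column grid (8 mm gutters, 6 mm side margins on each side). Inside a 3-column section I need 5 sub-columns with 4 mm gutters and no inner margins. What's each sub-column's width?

Take off 12 mm of margins, leaving 154 mm.
6c + 5·8 = 154 → 6c = 114 → c = 19 mm.
3 columns plus 2 gutters: 57 + 16 = 73 mm.
5d + 4·4 = 73 → 5d = 57 → d = 11.4 mm.

11.4 mm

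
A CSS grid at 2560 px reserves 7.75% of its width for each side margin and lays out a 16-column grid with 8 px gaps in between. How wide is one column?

Each margin = 7.75% of 2560 = 198.4 px; content = 2560 − 2·198.4 = 2163.2 px.
16 columns + 15 gaps: 16c + 15·8 = 2163.2.
16c = 2163.2 − 120 = 2043.2, so c = 127.7 px.

127.7 px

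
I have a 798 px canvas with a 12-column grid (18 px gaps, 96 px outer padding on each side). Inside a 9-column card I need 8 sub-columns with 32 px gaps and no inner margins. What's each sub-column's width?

Subtract both margins: 798 − 2·96 = 606 px.
12 columns + 11 gaps: 12c + 11·18 = 606.
12c = 606 − 198 = 408, so c = 34 px.
9-column span = 9·34 + 8·18 = 450 px.
8d + 7·32 = 450 → 8d = 226 → d = 28.25 px.

28.25 px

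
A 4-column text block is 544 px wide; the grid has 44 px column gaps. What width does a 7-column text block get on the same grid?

985 px

544 − 3·44 = 412; ÷4 gives c = 103 px.
Span of 7: 7·103 + 6·44 = 721 + 264 = 985 px.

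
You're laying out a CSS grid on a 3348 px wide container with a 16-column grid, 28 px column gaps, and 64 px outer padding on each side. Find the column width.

Inside the margins: 3348 − 128 = 3220 px.
Subtracting 15 column gaps of 28 leaves 2800 for 16 columns, so c = 175 px.

175 px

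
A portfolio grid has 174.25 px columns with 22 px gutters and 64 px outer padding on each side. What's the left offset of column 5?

Each column+gutter stride is 196.25 px; 4 of them past the 64 px margin is 64 + 785 = 849 px.

849 px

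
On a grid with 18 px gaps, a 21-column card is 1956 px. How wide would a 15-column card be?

1392 px

1956 − 20·18 = 1596; ÷21 gives c = 76 px.
15-column span = 15·76 + 14·18 = 1392 px.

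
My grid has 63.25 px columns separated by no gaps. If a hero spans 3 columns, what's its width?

189.75 px

3-column span = 3·63.25 = 189.75 px.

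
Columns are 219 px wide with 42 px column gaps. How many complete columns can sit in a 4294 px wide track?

16 columns: 16·219 + 15·42 = 4134 px ≤ 4294.
17 columns: 4395 px > 4294. So 16.

16 columns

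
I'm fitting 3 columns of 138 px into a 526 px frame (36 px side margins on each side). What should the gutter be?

20 px

Content width = 526 − 2·36 = 454 px.
Columns use 414 px, leaving 40 px across 2 gutters = 20 px each.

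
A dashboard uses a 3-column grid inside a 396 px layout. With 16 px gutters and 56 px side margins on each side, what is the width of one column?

Inside the margins: 396 − 112 = 284 px.
Subtracting 2 gutters of 16 leaves 252 for 3 columns, so c = 84 px.

84 px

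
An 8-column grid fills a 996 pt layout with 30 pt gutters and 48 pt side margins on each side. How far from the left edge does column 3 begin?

Content = 996 − 2·48 = 900 pt.
Subtracting 7 gutters of 30 leaves 690 for 8 columns, so c = 86.25 pt.
Column 3 starts at margin + 2·(column + gutter) = 48 + 2·116.25 = 280.5 pt.

280.5 pt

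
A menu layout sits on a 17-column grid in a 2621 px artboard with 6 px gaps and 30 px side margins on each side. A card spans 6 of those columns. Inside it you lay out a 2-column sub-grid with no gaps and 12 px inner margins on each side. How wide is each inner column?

Take off 60 px of margins, leaving 2561 px.
2561 − 16·6 = 2465; ÷17 gives c = 145 px.
Span of 6: 6·145 + 5·6 = 870 + 30 = 900 px.
Inner content = 900 − 2·12 = 876 px.
2d = 876 → d = 438 px.

438 px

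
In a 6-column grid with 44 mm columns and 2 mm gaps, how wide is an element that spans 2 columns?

2-column span = 2·44 + 1·2 = 90 mm.

90 mm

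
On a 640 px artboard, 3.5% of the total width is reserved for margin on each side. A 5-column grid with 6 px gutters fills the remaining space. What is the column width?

640 × (1 − 2·3.5%) = 640 × 93% = 595.2 px for the columns.
595.2 − 4·6 = 571.2; ÷5 gives c = 114.24 px.

114.24 px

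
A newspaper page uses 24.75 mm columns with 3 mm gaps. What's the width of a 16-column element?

441 mm

16 columns plus 15 gaps: 396 + 45 = 441 mm.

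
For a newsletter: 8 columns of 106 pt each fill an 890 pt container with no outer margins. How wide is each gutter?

6 pt

8·106 + 7g = 890 → 7g = 42 → g = 6 pt.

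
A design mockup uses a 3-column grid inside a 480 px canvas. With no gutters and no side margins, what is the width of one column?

160 px

3c = 480 → c = 160 px.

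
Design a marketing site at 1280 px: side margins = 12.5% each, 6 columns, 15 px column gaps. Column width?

147.5 px

Margins: 12.5% × 1280 = 160 px each, so content = 1280 − 320 = 960 px.
Subtracting 5 column gaps of 15 leaves 885 for 6 columns, so c = 147.5 px.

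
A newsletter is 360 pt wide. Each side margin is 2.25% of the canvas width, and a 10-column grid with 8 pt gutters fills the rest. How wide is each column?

Margins: 2.25% × 360 = 8.1 pt each, so content = 360 − 16.2 = 343.8 pt.
Subtracting 9 gutters of 8 leaves 271.8 for 10 columns, so c = 27.18 pt.

27.18 pt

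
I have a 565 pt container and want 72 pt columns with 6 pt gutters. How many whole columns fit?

k columns need k·72 + (k−1)·6 = k·78 − 6.
k·78 − 6 ≤ 565 → k ≤ 571 / 78 ≈ 7.32, so k = 7.

7 columns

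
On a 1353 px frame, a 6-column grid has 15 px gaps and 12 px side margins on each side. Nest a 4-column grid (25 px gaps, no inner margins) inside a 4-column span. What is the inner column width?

Outer content = 1353 − 2·12 = 1329 px.
Subtracting 5 gaps of 15 leaves 1254 for 6 columns, so c = 209 px.
Span of 4: 4·209 + 3·15 = 836 + 45 = 881 px.
881 − 3·25 = 806; ÷4 gives d = 201.5 px.

201.5 px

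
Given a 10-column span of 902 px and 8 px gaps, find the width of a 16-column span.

1448 px

Subtracting 9 gaps of 8 leaves 830 for 10 columns, so c = 83 px.
Span of 16: 16·83 + 15·8 = 1328 + 120 = 1448 px.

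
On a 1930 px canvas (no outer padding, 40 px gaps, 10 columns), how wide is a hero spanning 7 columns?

Subtracting 9 gaps of 40 leaves 1570 for 10 columns, so c = 157 px.
Span of 7: 7·157 + 6·40 = 1099 + 240 = 1339 px.

1339 px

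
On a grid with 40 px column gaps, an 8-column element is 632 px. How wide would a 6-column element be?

464 px

632 − 7·40 = 352; ÷8 gives c = 44 px.
6-column span = 6·44 + 5·40 = 464 px.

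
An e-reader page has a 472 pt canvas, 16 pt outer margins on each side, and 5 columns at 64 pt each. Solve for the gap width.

Content width = 472 − 2·16 = 440 pt.
5·64 + 4g = 440 → 4g = 120 → g = 30 pt.

30 pt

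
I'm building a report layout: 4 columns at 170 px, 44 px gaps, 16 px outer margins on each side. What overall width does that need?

844 px

Artboard = 2·16 + 4·170 + 3·44 = 32 + 680 + 132 = 844 px.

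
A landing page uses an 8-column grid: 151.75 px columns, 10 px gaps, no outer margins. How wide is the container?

Container = 8·151.75 + 7·10 = 1214 + 70 = 1284 px.

1284 px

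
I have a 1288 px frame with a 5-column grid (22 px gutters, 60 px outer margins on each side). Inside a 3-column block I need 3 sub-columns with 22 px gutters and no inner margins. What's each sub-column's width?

Outer content = 1288 − 2·60 = 1168 px.
5c + 4·22 = 1168 → 5c = 1080 → c = 216 px.
3-column span = 3·216 + 2·22 = 692 px.
Subtracting 2 gutters of 22 leaves 648 for 3 columns, so d = 216 px.

216 px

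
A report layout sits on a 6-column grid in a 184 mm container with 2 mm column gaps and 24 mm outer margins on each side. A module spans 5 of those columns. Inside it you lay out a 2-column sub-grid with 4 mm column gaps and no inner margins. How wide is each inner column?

54.5 mm

Inside the margins: 184 − 48 = 136 mm.
Subtracting 5 column gaps of 2 leaves 126 for 6 columns, so c = 21 mm.
Span of 5: 5·21 + 4·2 = 105 + 8 = 113 mm.
2 columns + 1 column gap: 2d + 1·4 = 113.
2d = 113 − 4 = 109, so d = 54.5 mm.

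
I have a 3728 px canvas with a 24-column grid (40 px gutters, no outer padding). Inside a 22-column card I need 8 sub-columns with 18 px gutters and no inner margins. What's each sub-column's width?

411 px

Subtracting 23 gutters of 40 leaves 2808 for 24 columns, so c = 117 px.
22-column span = 22·117 + 21·40 = 3414 px.
Subtracting 7 gutters of 18 leaves 3288 for 8 columns, so d = 411 px.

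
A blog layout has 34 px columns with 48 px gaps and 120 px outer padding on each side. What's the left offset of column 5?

448 px

Each column+gutter stride is 82 px; 4 of them past the 120 px margin is 120 + 328 = 448 px.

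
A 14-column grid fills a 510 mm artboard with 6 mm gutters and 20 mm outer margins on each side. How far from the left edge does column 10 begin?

Content = 510 − 2·20 = 470 mm.
14c + 13·6 = 470 → 14c = 392 → c = 28 mm.
Each column+gutter stride is 34 mm; 9 of them past the 20 mm margin is 20 + 306 = 326 mm.

326 mm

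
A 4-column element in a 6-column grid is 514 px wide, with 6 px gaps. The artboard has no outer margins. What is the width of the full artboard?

4 columns + 3 gaps: 4c + 3·6 = 514.
4c = 514 − 18 = 496, so c = 124 px.
Artboard = 6·124 + 5·6 = 744 + 30 = 774 px.

774 px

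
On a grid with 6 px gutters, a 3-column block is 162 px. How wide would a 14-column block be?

778 px

Subtracting 2 gutters of 6 leaves 150 for 3 columns, so c = 50 px.
Span of 14: 14·50 + 13·6 = 700 + 78 = 778 px.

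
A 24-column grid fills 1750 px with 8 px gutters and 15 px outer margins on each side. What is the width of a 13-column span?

928 px

Content width = 1750 − 2·15 = 1720 px.
24 columns + 23 gutters: 24c + 23·8 = 1720.
24c = 1720 − 184 = 1536, so c = 64 px.
Span of 13: 13·64 + 12·8 = 832 + 96 = 928 px.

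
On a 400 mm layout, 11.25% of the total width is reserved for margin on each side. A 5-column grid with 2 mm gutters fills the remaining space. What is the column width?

400 × (1 − 2·11.25%) = 400 × 77.5% = 310 mm for the columns.
310 − 4·2 = 302; ÷5 gives c = 60.4 mm.

60.4 mm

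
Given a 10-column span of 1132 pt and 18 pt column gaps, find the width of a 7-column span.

Subtracting 9 column gaps of 18 leaves 970 for 10 columns, so c = 97 pt.
7 columns plus 6 column gaps: 679 + 108 = 787 pt.

787 pt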